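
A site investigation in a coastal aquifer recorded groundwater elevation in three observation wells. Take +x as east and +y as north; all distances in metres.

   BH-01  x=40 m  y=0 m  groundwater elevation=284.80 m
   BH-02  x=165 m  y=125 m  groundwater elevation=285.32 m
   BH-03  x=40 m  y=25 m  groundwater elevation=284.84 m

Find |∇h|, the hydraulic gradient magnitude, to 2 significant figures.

0.0030

Taking BH-01 as reference: BH-02−BH-01 = (125, 125, +0.52); BH-03−BH-01 = (0, 25, +0.04).
Determinant of the coordinate differences = 125·25 − 0·125 = 3125.
∂h/∂x = [(+0.52)·25 − (+0.04)·125] / 3125 = +0.002560
∂h/∂y = [125·(+0.04) − 0·(+0.52)] / 3125 = +0.001600
|∇h| = √(0.002560² + 0.001600²) = 0.003019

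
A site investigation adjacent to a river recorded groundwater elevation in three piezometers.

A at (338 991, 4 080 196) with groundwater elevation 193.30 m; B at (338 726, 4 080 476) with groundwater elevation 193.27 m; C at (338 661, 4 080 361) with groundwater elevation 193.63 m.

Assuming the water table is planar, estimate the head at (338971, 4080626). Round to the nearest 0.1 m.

192.5 m

Three-point gradient (reference A): Δ to B = (-265, 280, -0.03), Δ to C = (-330, 165, +0.33).
∂h/∂x = -0.002000, ∂h/∂y = -0.002000 (det = 48675).
h(338971, 4080626) = 193.30 + (-0.002000)·(-20) + (-0.002000)·(430) = 193.30 +0.040 -0.860 = 192.480 m.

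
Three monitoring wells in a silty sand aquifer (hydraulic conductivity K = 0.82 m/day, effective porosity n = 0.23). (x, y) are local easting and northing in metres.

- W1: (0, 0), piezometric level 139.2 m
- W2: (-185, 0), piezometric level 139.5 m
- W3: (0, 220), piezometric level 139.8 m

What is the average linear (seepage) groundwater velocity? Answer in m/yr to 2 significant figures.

4.1 m/yr

∂h/∂x = (139.5 − 139.2) / (-185 − 0) = -0.001622
∂h/∂y = (139.8 − 139.2) / (220 − 0) = +0.002727
|∇h| = √(-0.001622² + 0.002727²) = 0.003173
Seepage velocity v = K·i/n = 0.82 × 0.003173 / 0.23 = 0.01131 m/day = 4.131 m/yr.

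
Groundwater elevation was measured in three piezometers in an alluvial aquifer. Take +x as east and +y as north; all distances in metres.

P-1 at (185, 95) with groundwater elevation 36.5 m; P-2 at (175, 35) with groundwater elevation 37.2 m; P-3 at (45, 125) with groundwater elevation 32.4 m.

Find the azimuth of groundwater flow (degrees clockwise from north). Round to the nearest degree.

With h = a·x + b·y + c and P-1 as origin, the differences give:
  (-10)·a + (-60)·b = +0.7
  (-140)·a + 30·b = -4.1
Eliminate b (×30 and ×(-60), subtract): -8700·a = -225.00 → a = ∂h/∂x = +0.02586
Back-substitute: b = ∂h/∂y = -0.01598.
Flow direction (−∇h) has components (-0.02586 E, +0.01598 N).
Azimuth = atan2(E, N) = atan2(-0.02586, +0.01598) = 301.7° ≈ 302°.

302°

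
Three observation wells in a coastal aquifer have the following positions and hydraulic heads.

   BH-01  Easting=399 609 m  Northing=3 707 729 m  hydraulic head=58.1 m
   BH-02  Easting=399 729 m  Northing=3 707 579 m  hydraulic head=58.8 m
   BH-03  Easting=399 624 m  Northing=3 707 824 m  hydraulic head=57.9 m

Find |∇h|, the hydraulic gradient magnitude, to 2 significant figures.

Taking BH-01 as reference: BH-02−BH-01 = (120, -150, +0.7); BH-03−BH-01 = (15, 95, -0.2).
Solve a·Δx + b·Δy = Δh: det = 120·95 − 15·(-150) = 13650.
∂h/∂x = [(+0.7)·95 − (-0.2)·(-150)] / 13650 = +0.002674
∂h/∂y = [120·(-0.2) − 15·(+0.7)] / 13650 = -0.002527
|∇h| = √(0.002674² + -0.002527²) = 0.003679

0.0037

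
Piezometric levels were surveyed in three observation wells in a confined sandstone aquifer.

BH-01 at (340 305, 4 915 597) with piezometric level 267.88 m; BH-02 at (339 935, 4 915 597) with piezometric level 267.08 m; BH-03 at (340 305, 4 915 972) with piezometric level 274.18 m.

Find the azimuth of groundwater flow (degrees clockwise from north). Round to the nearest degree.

187°

∂h/∂x = (267.08 − 267.88) / (339935 − 340305) = +0.002162
∂h/∂y = (274.18 − 267.88) / (4915972 − 4915597) = +0.01680
Flow direction (−∇h) has components (-0.002162 E, -0.01680 N).
Azimuth = atan2(E, N) = atan2(-0.002162, -0.01680) = 187.3° ≈ 187°.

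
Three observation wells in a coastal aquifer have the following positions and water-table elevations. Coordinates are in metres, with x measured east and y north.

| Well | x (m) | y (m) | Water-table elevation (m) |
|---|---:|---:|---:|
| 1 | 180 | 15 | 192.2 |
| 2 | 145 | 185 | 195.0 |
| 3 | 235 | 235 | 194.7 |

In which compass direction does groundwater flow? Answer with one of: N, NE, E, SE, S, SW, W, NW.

SE

Three-point gradient (reference 1): Δ to 2 = (-35, 170, +2.8), Δ to 3 = (55, 220, +2.5).
∂h/∂x = -0.01120, ∂h/∂y = +0.01416 (det = -17050).
Flow = −∇h = (+0.01120 east, -0.01416 north), which points southeast.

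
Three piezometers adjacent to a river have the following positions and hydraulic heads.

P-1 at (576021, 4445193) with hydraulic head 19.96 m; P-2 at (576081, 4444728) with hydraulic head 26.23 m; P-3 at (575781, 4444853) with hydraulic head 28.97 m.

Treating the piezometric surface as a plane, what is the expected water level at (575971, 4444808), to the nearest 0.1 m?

Taking P-1 as reference: P-2−P-1 = (60, -465, +6.27); P-3−P-1 = (-240, -340, +9.01).
Determinant of the coordinate differences = 60·(-340) − (-240)·(-465) = -132000.
∂h/∂x = [(+6.27)·(-340) − (+9.01)·(-465)] / -132000 = -0.01559
∂h/∂y = [60·(+9.01) − (-240)·(+6.27)] / -132000 = -0.01550
h(575971, 4444808) = 19.96 + (-0.01559)·(-50) + (-0.01550)·(-385) = 19.96 +0.779 +5.966 = 26.705 m.

26.7 m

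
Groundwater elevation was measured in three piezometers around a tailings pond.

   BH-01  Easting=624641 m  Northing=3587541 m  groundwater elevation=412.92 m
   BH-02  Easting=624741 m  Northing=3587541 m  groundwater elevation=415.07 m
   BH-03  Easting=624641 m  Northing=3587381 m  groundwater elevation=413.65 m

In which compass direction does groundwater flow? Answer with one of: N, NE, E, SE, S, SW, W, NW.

∂h/∂x = (415.07 − 412.92) / (624741 − 624641) = +0.02150
∂h/∂y = (413.65 − 412.92) / (3587381 − 3587541) = -0.004562
Flow = −∇h = (-0.02150 east, +0.004562 north), which points west.

W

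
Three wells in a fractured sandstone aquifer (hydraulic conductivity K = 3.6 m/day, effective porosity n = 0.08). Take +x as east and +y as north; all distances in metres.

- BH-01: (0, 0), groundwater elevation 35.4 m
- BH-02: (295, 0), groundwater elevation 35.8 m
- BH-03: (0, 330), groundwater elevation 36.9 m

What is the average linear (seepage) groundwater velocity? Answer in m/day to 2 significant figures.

∂h/∂x = (35.8 − 35.4) / (295 − 0) = +0.001356
∂h/∂y = (36.9 − 35.4) / (330 − 0) = +0.004545
|∇h| = √(0.001356² + 0.004545²) = 0.004743
Seepage velocity v = K·i/n = 3.6 × 0.004743 / 0.08 = 0.2134 m/day.

0.21 m/day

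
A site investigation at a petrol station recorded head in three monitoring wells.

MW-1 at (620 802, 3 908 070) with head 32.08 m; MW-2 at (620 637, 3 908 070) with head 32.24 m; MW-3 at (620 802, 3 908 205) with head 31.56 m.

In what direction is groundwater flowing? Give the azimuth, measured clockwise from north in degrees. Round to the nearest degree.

∂h/∂x = (32.24 − 32.08) / (620637 − 620802) = -0.0009697
∂h/∂y = (31.56 − 32.08) / (3908205 − 3908070) = -0.003852
Flow direction (−∇h) has components (+0.0009697 E, +0.003852 N).
Azimuth = atan2(E, N) = atan2(+0.0009697, +0.003852) = 14.1° ≈ 014°.

014°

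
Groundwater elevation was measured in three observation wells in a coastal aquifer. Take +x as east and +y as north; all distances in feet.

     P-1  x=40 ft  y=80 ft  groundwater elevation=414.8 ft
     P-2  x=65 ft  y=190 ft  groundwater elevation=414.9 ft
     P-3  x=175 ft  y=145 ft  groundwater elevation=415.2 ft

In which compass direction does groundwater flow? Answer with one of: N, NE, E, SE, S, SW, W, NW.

With h = a·x + b·y + c and P-1 as origin, the differences give:
  25·a + 110·b = +0.1
  135·a + 65·b = +0.4
Eliminate b (×65 and ×110, subtract): -13225·a = -37.50 → a = ∂h/∂x = +0.002836
Back-substitute: b = ∂h/∂y = +0.0002647.
Flow = −∇h = (-0.002836 east, -0.0002647 north), which points west.

W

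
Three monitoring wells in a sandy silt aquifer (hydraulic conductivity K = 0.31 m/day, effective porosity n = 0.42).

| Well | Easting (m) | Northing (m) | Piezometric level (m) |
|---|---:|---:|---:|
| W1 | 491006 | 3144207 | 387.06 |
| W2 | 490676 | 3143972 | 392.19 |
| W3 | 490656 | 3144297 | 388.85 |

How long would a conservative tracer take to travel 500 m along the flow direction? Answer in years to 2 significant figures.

Taking W1 as reference: W2−W1 = (-330, -235, +5.13); W3−W1 = (-350, 90, +1.79).
Determinant of the coordinate differences = (-330)·90 − (-350)·(-235) = -111950.
∂h/∂x = [(+5.13)·90 − (+1.79)·(-235)] / -111950 = -0.007882
∂h/∂y = [(-330)·(+1.79) − (-350)·(+5.13)] / -111950 = -0.01076
|∇h| = √(-0.007882² + -0.01076²) = 0.01334
Seepage velocity v = K·i/n = 0.31 × 0.01334 / 0.42 = 0.009846 m/day.
t = 500 / 0.009846 = 5.078e+04 days = 139 years.

140 years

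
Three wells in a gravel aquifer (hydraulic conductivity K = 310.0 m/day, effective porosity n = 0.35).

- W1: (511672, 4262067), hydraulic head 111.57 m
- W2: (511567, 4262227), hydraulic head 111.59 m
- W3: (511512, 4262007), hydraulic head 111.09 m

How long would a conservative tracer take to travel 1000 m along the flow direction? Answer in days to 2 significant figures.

390 days

With h = a·x + b·y + c and W1 as origin, the differences give:
  (-105)·a + 160·b = +0.02
  (-160)·a + (-60)·b = -0.48
Eliminate b (×(-60) and ×160, subtract): 31900·a = 75.600 → a = ∂h/∂x = +0.002370
Back-substitute: b = ∂h/∂y = +0.001680.
|∇h| = √(0.002370² + 0.001680²) = 0.002905
Seepage velocity v = K·i/n = 310.0 × 0.002905 / 0.35 = 2.573 m/day.
t = 1000 / 2.573 = 388.7 days.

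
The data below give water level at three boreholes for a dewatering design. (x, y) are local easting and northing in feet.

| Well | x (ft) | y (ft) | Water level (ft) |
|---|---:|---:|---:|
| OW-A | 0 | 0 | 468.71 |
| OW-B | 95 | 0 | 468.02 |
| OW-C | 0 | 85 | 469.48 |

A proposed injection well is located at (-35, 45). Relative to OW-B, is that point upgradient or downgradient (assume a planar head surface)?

upgradient

∂h/∂x = (468.02 − 468.71) / (95 − 0) = -0.007263
∂h/∂y = (469.48 − 468.71) / (85 − 0) = +0.009059
Head at (-35, 45) = 468.71 + (-0.007263)·(-35) + (+0.009059)·(45) = 469.37 ft.
That is higher than the 468.02 ft at OW-B, so the point is upgradient.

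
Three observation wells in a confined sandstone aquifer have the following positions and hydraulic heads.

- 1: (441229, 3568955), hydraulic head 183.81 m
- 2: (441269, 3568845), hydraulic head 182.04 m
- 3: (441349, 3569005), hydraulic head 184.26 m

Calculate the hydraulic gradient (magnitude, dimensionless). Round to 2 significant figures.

0.015

With h = a·x + b·y + c and 1 as origin, the differences give:
  40·a + (-110)·b = -1.77
  120·a + 50·b = +0.45
Eliminate b (×50 and ×(-110), subtract): 15200·a = -39.000 → a = ∂h/∂x = -0.002566
Back-substitute: b = ∂h/∂y = +0.01516.
|∇h| = √(-0.002566² + 0.01516²) = 0.01538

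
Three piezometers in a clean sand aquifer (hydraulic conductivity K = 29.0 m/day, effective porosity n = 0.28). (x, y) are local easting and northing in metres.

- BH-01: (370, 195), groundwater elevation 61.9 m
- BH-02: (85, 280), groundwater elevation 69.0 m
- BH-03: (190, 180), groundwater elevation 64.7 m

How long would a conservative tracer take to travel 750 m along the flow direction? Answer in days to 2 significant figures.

240 days

Taking BH-01 as reference: BH-02−BH-01 = (-285, 85, +7.1); BH-03−BH-01 = (-180, -15, +2.8).
Determinant of the coordinate differences = (-285)·(-15) − (-180)·85 = 19575.
∂h/∂x = [(+7.1)·(-15) − (+2.8)·85] / 19575 = -0.01760
∂h/∂y = [(-285)·(+2.8) − (-180)·(+7.1)] / 19575 = +0.02452
|∇h| = √(-0.01760² + 0.02452²) = 0.03018
Seepage velocity v = K·i/n = 29.0 × 0.03018 / 0.28 = 3.126 m/day.
t = 750 / 3.126 = 239.9 days.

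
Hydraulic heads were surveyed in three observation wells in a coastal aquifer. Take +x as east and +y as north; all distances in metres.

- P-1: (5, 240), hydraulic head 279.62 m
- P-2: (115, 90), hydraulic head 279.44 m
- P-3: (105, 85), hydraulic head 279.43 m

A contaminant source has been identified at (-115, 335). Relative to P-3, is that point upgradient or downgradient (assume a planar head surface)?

upgradient

With h = a·x + b·y + c and P-1 as origin, the differences give:
  110·a + (-150)·b = -0.18
  100·a + (-155)·b = -0.19
Eliminate b (×(-155) and ×(-150), subtract): -2050·a = -0.600 → a = ∂h/∂x = +0.0002927
Back-substitute: b = ∂h/∂y = +0.001415.
Head at (-115, 335) = 279.62 + (+0.0002927)·(-120) + (+0.001415)·(95) = 279.72 m.
That is higher than the 279.43 m at P-3, so the point is upgradient.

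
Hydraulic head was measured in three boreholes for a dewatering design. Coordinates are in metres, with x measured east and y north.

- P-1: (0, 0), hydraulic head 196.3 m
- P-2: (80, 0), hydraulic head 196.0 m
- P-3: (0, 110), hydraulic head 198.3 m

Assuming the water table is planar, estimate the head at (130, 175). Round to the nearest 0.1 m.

∂h/∂x = (196.0 − 196.3) / (80 − 0) = -0.003750
∂h/∂y = (198.3 − 196.3) / (110 − 0) = +0.01818
h(130, 175) = 196.3 + (-0.003750)·(130) + (+0.01818)·(175) = 196.3 -0.488 +3.182 = 198.994 m.

199.0 m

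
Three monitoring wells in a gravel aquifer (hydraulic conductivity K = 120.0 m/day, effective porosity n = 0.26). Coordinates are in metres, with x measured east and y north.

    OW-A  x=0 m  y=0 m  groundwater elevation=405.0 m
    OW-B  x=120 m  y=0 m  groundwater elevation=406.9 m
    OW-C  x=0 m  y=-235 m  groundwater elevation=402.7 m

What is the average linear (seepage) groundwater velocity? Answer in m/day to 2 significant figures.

8.6 m/day

∂h/∂x = (406.9 − 405.0) / (120 − 0) = +0.01583
∂h/∂y = (402.7 − 405.0) / (-235 − 0) = +0.009787
|∇h| = √(0.01583² + 0.009787²) = 0.01861
Seepage velocity v = K·i/n = 120.0 × 0.01861 / 0.26 = 8.589 m/day.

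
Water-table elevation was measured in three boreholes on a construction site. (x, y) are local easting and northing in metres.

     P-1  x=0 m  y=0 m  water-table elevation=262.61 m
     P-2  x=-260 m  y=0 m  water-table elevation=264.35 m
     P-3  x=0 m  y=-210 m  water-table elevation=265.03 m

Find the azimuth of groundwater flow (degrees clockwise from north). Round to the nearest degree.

∂h/∂x = (264.35 − 262.61) / (-260 − 0) = -0.006692
∂h/∂y = (265.03 − 262.61) / (-210 − 0) = -0.01152
Flow direction (−∇h) has components (+0.006692 E, +0.01152 N).
Azimuth = atan2(E, N) = atan2(+0.006692, +0.01152) = 30.1° ≈ 030°.

030°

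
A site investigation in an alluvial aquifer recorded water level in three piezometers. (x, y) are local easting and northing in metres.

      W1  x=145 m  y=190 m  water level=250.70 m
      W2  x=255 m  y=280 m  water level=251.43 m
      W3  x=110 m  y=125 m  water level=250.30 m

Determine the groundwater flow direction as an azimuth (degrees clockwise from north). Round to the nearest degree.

Differences from W1: to W2 (Δx, Δy, Δh) = (110, 90, +0.73); to W3 = (-35, -65, -0.40).
Determinant of the coordinate differences = 110·(-65) − (-35)·90 = -4000.
∂h/∂x = [(+0.73)·(-65) − (-0.40)·90] / -4000 = +0.002863
∂h/∂y = [110·(-0.40) − (-35)·(+0.73)] / -4000 = +0.004612
Flow direction (−∇h) has components (-0.002863 E, -0.004612 N).
Azimuth = atan2(E, N) = atan2(-0.002863, -0.004612) = 211.8° ≈ 212°.

212°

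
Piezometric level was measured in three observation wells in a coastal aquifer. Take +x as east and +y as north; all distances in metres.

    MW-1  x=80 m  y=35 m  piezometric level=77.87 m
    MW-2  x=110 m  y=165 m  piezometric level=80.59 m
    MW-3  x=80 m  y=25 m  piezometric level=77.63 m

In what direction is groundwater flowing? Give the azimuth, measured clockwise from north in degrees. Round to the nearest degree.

Three-point gradient (reference MW-1): Δ to MW-2 = (30, 130, +2.72), Δ to MW-3 = (0, -10, -0.24).
∂h/∂x = -0.01333, ∂h/∂y = +0.02400 (det = -300).
Flow direction (−∇h) has components (+0.01333 E, -0.02400 N).
Azimuth = atan2(E, N) = atan2(+0.01333, -0.02400) = 150.9° ≈ 151°.

151°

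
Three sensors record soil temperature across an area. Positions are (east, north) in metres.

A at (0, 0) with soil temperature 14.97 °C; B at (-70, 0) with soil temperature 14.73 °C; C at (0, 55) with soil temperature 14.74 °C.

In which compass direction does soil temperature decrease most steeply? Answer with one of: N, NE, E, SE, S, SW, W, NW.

NW

∂T/∂x = (14.73 − 14.97) / (-70 − 0) = +0.003429
∂T/∂y = (14.74 − 14.97) / (55 − 0) = -0.004182
Steepest decrease is along −∇f = (-0.003429 E, +0.004182 N) → northwest.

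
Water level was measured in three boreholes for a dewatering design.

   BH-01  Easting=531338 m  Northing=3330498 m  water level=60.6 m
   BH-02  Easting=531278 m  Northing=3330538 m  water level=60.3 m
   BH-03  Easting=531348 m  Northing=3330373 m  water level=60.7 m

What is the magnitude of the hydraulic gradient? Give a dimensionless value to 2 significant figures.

0.0047

Taking BH-01 as reference: BH-02−BH-01 = (-60, 40, -0.3); BH-03−BH-01 = (10, -125, +0.1).
Determinant of the coordinate differences = (-60)·(-125) − 10·40 = 7100.
∂h/∂x = [(-0.3)·(-125) − (+0.1)·40] / 7100 = +0.004718
∂h/∂y = [(-60)·(+0.1) − 10·(-0.3)] / 7100 = -0.0004225
|∇h| = √(0.004718² + -0.0004225²) = 0.004737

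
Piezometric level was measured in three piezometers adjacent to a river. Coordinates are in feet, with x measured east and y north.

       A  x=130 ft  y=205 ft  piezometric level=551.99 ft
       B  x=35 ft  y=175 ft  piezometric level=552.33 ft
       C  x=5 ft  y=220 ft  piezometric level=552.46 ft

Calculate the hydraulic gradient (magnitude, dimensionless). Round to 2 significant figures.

0.0037

Differences from A: to B (Δx, Δy, Δh) = (-95, -30, +0.34); to C = (-125, 15, +0.47).
Determinant of the coordinate differences = (-95)·15 − (-125)·(-30) = -5175.
∂h/∂x = [(+0.34)·15 − (+0.47)·(-30)] / -5175 = -0.003710
∂h/∂y = [(-95)·(+0.47) − (-125)·(+0.34)] / -5175 = +0.0004155
|∇h| = √(-0.003710² + 0.0004155²) = 0.003733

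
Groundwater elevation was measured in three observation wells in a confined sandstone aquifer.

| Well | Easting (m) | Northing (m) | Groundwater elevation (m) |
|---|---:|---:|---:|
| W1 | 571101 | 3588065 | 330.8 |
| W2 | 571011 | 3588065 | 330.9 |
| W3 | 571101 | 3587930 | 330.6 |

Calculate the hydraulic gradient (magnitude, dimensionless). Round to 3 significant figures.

∂h/∂x = (330.9 − 330.8) / (571011 − 571101) = -0.001111
∂h/∂y = (330.6 − 330.8) / (3587930 − 3588065) = +0.001481
|∇h| = √(-0.001111² + 0.001481²) = 0.001851

0.00185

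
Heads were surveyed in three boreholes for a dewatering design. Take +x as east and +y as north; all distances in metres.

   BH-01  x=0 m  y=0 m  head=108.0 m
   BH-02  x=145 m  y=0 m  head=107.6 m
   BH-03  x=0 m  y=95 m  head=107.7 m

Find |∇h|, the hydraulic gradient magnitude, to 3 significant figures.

0.00419

∂h/∂x = (107.6 − 108.0) / (145 − 0) = -0.002759
∂h/∂y = (107.7 − 108.0) / (95 − 0) = -0.003158
|∇h| = √(-0.002759² + -0.003158²) = 0.004193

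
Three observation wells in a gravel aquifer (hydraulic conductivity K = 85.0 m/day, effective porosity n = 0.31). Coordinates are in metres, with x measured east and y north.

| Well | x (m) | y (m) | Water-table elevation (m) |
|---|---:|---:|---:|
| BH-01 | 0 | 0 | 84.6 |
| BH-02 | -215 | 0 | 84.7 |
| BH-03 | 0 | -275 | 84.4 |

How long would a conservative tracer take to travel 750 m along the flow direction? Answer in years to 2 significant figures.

∂h/∂x = (84.7 − 84.6) / (-215 − 0) = -0.0004651
∂h/∂y = (84.4 − 84.6) / (-275 − 0) = +0.0007273
|∇h| = √(-0.0004651² + 0.0007273²) = 0.0008633
Seepage velocity v = K·i/n = 85.0 × 0.0008633 / 0.31 = 0.2367 m/day.
t = 750 / 0.2367 = 3169 days = 8.68 years.

8.7 years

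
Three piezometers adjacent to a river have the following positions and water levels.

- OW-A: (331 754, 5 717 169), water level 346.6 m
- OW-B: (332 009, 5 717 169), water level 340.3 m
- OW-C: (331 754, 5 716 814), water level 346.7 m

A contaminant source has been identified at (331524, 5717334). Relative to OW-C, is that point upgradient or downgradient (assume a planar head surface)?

upgradient

∂h/∂x = (340.3 − 346.6) / (332009 − 331754) = -0.02471
∂h/∂y = (346.7 − 346.6) / (5716814 − 5717169) = -0.0002817
Head at (331524, 5717334) = 346.6 + (-0.02471)·(-230) + (-0.0002817)·(165) = 352.24 m.
That is higher than the 346.7 m at OW-C, so the point is upgradient.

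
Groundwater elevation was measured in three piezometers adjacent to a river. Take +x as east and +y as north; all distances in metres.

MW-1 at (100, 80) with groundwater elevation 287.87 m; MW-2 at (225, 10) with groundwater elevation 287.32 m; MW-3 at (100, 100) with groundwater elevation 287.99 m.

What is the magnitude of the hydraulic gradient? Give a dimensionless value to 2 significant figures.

0.0061

Differences from MW-1: to MW-2 (Δx, Δy, Δh) = (125, -70, -0.55); to MW-3 = (0, 20, +0.12).
Solve a·Δx + b·Δy = Δh: det = 125·20 − 0·(-70) = 2500.
∂h/∂x = [(-0.55)·20 − (+0.12)·(-70)] / 2500 = -0.001040
∂h/∂y = [125·(+0.12) − 0·(-0.55)] / 2500 = +0.006000
|∇h| = √(-0.001040² + 0.006000²) = 0.006089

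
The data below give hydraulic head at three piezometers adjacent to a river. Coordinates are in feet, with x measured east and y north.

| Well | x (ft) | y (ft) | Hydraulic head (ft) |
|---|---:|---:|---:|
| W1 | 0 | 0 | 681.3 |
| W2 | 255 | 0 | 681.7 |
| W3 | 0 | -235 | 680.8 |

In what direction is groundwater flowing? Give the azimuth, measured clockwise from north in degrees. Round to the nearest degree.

∂h/∂x = (681.7 − 681.3) / (255 − 0) = +0.001569
∂h/∂y = (680.8 − 681.3) / (-235 − 0) = +0.002128
Flow direction (−∇h) has components (-0.001569 E, -0.002128 N).
Azimuth = atan2(E, N) = atan2(-0.001569, -0.002128) = 216.4° ≈ 216°.

216°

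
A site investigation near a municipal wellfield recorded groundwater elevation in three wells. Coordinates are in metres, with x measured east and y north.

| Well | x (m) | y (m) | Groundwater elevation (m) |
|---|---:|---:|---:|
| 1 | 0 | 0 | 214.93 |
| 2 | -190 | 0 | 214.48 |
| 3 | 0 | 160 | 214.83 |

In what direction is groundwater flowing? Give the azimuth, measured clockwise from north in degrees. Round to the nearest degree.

285°

∂h/∂x = (214.48 − 214.93) / (-190 − 0) = +0.002368
∂h/∂y = (214.83 − 214.93) / (160 − 0) = -0.0006250
Flow direction (−∇h) has components (-0.002368 E, +0.0006250 N).
Azimuth = atan2(E, N) = atan2(-0.002368, +0.0006250) = 284.8° ≈ 285°.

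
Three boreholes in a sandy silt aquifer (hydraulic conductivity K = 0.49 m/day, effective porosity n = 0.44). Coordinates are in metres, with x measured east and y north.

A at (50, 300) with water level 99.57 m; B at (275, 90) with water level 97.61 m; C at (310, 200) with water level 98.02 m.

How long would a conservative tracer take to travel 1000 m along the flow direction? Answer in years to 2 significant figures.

380 years

Differences from A: to B (Δx, Δy, Δh) = (225, -210, -1.96); to C = (260, -100, -1.55).
Solve a·Δx + b·Δy = Δh: det = 225·(-100) − 260·(-210) = 32100.
∂h/∂x = [(-1.96)·(-100) − (-1.55)·(-210)] / 32100 = -0.004034
∂h/∂y = [225·(-1.55) − 260·(-1.96)] / 32100 = +0.005011
|∇h| = √(-0.004034² + 0.005011²) = 0.006433
Seepage velocity v = K·i/n = 0.49 × 0.006433 / 0.44 = 0.007164 m/day.
t = 1000 / 0.007164 = 1.396e+05 days = 382 years.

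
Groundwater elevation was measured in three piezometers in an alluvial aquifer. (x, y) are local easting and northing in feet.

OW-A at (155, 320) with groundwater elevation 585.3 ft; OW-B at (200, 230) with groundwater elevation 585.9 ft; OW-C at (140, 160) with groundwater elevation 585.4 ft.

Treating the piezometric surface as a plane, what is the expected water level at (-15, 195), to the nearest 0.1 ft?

Three-point gradient (reference OW-A): Δ to OW-B = (45, -90, +0.6), Δ to OW-C = (-15, -160, +0.1).
∂h/∂x = +0.01018, ∂h/∂y = -0.001579 (det = -8550).
h(-15, 195) = 585.3 + (+0.01018)·(-170) + (-0.001579)·(-125) = 585.3 -1.730 +0.197 = 583.768 ft.

583.8 ft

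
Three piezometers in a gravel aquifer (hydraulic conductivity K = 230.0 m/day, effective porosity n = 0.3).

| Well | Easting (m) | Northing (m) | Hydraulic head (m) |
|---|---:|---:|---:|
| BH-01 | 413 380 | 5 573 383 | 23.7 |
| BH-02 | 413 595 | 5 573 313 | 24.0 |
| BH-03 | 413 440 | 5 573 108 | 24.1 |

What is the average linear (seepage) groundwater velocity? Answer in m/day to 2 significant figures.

With h = a·x + b·y + c and BH-01 as origin, the differences give:
  215·a + (-70)·b = +0.3
  60·a + (-275)·b = +0.4
Eliminate b (×(-275) and ×(-70), subtract): -54925·a = -54.50 → a = ∂h/∂x = +0.0009923
Back-substitute: b = ∂h/∂y = -0.001238.
|∇h| = √(0.0009923² + -0.001238²) = 0.001587
Seepage velocity v = K·i/n = 230.0 × 0.001587 / 0.3 = 1.217 m/day.

1.2 m/day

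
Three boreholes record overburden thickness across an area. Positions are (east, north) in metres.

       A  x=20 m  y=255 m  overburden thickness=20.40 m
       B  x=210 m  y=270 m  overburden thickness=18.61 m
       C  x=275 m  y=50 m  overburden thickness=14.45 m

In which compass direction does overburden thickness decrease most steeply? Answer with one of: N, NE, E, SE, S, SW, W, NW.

Taking A as reference: B−A = (190, 15, -1.79); C−A = (255, -205, -5.95).
Solve a·Δx + b·Δy = Δd: det = 190·(-205) − 255·15 = -42775.
∂d/∂x = [(-1.79)·(-205) − (-5.95)·15] / -42775 = -0.01067
∂d/∂y = [190·(-5.95) − 255·(-1.79)] / -42775 = +0.01576
Steepest decrease is along −∇f = (+0.01067 E, -0.01576 N) → southeast.

SE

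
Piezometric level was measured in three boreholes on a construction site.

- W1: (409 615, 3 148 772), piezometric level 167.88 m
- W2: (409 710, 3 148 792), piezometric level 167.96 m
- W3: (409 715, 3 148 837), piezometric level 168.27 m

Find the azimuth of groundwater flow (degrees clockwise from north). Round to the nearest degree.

Differences from W1: to W2 (Δx, Δy, Δh) = (95, 20, +0.08); to W3 = (100, 65, +0.39).
Determinant of the coordinate differences = 95·65 − 100·20 = 4175.
∂h/∂x = [(+0.08)·65 − (+0.39)·20] / 4175 = -0.0006228
∂h/∂y = [95·(+0.39) − 100·(+0.08)] / 4175 = +0.006958
Flow direction (−∇h) has components (+0.0006228 E, -0.006958 N).
Azimuth = atan2(E, N) = atan2(+0.0006228, -0.006958) = 174.9° ≈ 175°.

175°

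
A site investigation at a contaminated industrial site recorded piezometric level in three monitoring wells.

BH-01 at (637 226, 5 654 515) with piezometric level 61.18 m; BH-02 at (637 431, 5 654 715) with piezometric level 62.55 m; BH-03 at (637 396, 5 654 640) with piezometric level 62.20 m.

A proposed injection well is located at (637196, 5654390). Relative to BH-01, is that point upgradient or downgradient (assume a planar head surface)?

Taking BH-01 as reference: BH-02−BH-01 = (205, 200, +1.37); BH-03−BH-01 = (170, 125, +1.02).
Determinant of the coordinate differences = 205·125 − 170·200 = -8375.
∂h/∂x = [(+1.37)·125 − (+1.02)·200] / -8375 = +0.003910
∂h/∂y = [205·(+1.02) − 170·(+1.37)] / -8375 = +0.002842
Head at (637196, 5654390) = 61.18 + (+0.003910)·(-30) + (+0.002842)·(-125) = 60.71 m.
That is lower than the 61.18 m at BH-01, so the point is downgradient.

downgradient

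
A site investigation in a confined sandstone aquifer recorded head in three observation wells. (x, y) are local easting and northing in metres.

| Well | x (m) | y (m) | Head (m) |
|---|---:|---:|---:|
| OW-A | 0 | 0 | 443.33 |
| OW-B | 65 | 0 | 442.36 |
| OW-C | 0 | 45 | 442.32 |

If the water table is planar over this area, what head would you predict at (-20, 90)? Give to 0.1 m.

441.6 m

∂h/∂x = (442.36 − 443.33) / (65 − 0) = -0.01492
∂h/∂y = (442.32 − 443.33) / (45 − 0) = -0.02244
h(-20, 90) = 443.33 + (-0.01492)·(-20) + (-0.02244)·(90) = 443.33 +0.298 -2.020 = 441.608 m.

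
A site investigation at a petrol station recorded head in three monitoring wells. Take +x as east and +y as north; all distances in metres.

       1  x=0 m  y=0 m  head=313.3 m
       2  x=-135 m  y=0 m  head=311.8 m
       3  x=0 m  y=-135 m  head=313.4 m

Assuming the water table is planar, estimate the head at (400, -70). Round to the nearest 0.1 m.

∂h/∂x = (311.8 − 313.3) / (-135 − 0) = +0.01111
∂h/∂y = (313.4 − 313.3) / (-135 − 0) = -0.0007407
h(400, -70) = 313.3 + (+0.01111)·(400) + (-0.0007407)·(-70) = 313.3 +4.444 +0.052 = 317.796 m.

317.8 m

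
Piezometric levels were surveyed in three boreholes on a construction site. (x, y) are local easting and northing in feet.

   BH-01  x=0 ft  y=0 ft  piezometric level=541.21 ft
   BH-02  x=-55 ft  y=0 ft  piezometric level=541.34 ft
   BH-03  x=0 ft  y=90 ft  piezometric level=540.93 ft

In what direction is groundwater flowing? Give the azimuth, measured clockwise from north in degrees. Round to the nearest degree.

∂h/∂x = (541.34 − 541.21) / (-55 − 0) = -0.002364
∂h/∂y = (540.93 − 541.21) / (90 − 0) = -0.003111
Flow direction (−∇h) has components (+0.002364 E, +0.003111 N).
Azimuth = atan2(E, N) = atan2(+0.002364, +0.003111) = 37.2° ≈ 037°.

037°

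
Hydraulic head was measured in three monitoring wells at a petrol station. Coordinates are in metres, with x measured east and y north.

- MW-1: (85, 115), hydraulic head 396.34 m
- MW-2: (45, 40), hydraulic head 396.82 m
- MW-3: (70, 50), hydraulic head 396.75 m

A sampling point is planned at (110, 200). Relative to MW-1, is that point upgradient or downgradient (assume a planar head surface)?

downgradient

Taking MW-1 as reference: MW-2−MW-1 = (-40, -75, +0.48); MW-3−MW-1 = (-15, -65, +0.41).
Determinant of the coordinate differences = (-40)·(-65) − (-15)·(-75) = 1475.
∂h/∂x = [(+0.48)·(-65) − (+0.41)·(-75)] / 1475 = -0.0003051
∂h/∂y = [(-40)·(+0.41) − (-15)·(+0.48)] / 1475 = -0.006237
Head at (110, 200) = 396.34 + (-0.0003051)·(25) + (-0.006237)·(85) = 395.80 m.
That is lower than the 396.34 m at MW-1, so the point is downgradient.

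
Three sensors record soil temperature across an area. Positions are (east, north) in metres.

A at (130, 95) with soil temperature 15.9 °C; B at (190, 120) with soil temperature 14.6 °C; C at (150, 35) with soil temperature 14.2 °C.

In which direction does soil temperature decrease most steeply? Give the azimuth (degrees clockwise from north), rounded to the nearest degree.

122°

Taking A as reference: B−A = (60, 25, -1.3); C−A = (20, -60, -1.7).
Determinant of the coordinate differences = 60·(-60) − 20·25 = -4100.
∂T/∂x = [(-1.3)·(-60) − (-1.7)·25] / -4100 = -0.02939
∂T/∂y = [60·(-1.7) − 20·(-1.3)] / -4100 = +0.01854
Steepest decrease is along −∇f: components (+0.02939 E, -0.01854 N).
Azimuth = atan2(+0.02939, -0.01854) = 122.2° ≈ 122°.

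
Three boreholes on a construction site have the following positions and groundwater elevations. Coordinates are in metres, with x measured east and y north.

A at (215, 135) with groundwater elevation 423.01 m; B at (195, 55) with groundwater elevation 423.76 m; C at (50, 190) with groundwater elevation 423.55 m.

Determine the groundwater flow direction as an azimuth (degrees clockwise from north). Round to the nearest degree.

037°

With h = a·x + b·y + c and A as origin, the differences give:
  (-20)·a + (-80)·b = +0.75
  (-165)·a + 55·b = +0.54
Eliminate b (×55 and ×(-80), subtract): -14300·a = 84.450 → a = ∂h/∂x = -0.005906
Back-substitute: b = ∂h/∂y = -0.007899.
Flow direction (−∇h) has components (+0.005906 E, +0.007899 N).
Azimuth = atan2(E, N) = atan2(+0.005906, +0.007899) = 36.8° ≈ 037°.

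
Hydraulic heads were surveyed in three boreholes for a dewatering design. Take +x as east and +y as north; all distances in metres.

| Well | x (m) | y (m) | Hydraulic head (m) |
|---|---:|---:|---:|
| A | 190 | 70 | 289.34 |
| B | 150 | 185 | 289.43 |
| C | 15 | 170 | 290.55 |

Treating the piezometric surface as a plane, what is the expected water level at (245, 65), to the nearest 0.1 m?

288.9 m

Three-point gradient (reference A): Δ to B = (-40, 115, +0.09), Δ to C = (-175, 100, +1.21).
∂h/∂x = -0.008071, ∂h/∂y = -0.002025 (det = 16125).
h(245, 65) = 289.34 + (-0.008071)·(55) + (-0.002025)·(-5) = 289.34 -0.444 +0.010 = 288.906 m.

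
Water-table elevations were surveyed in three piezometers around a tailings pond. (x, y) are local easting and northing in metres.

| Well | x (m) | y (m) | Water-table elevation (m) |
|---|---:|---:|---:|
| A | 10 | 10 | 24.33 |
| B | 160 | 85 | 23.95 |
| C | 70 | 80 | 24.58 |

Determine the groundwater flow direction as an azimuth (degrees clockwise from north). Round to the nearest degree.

143°

With h = a·x + b·y + c and A as origin, the differences give:
  150·a + 75·b = -0.38
  60·a + 70·b = +0.25
Eliminate b (×70 and ×75, subtract): 6000·a = -45.350 → a = ∂h/∂x = -0.007558
Back-substitute: b = ∂h/∂y = +0.01005.
Flow direction (−∇h) has components (+0.007558 E, -0.01005 N).
Azimuth = atan2(E, N) = atan2(+0.007558, -0.01005) = 143.1° ≈ 143°.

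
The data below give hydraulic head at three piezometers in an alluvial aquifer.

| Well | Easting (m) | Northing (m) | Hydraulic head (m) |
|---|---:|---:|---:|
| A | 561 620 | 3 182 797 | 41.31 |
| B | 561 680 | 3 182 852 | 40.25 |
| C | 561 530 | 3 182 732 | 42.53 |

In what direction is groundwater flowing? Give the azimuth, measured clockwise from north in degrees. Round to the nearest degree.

Differences from A: to B (Δx, Δy, Δh) = (60, 55, -1.06); to C = (-90, -65, +1.22).
Solve a·Δx + b·Δy = Δh: det = 60·(-65) − (-90)·55 = 1050.
∂h/∂x = [(-1.06)·(-65) − (+1.22)·55] / 1050 = +0.001714
∂h/∂y = [60·(+1.22) − (-90)·(-1.06)] / 1050 = -0.02114
Flow direction (−∇h) has components (-0.001714 E, +0.02114 N).
Azimuth = atan2(E, N) = atan2(-0.001714, +0.02114) = 355.4° ≈ 355°.

355°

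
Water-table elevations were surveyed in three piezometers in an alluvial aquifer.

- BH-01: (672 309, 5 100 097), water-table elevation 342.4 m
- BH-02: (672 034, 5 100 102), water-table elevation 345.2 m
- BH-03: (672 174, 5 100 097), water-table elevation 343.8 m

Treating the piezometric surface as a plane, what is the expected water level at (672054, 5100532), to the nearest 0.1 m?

340.5 m

Three-point gradient (reference BH-01): Δ to BH-02 = (-275, 5, +2.8), Δ to BH-03 = (-135, 0, +1.4).
∂h/∂x = -0.01037, ∂h/∂y = -0.01037 (det = 675).
h(672054, 5100532) = 342.4 + (-0.01037)·(-255) + (-0.01037)·(435) = 342.4 +2.644 -4.511 = 340.533 m.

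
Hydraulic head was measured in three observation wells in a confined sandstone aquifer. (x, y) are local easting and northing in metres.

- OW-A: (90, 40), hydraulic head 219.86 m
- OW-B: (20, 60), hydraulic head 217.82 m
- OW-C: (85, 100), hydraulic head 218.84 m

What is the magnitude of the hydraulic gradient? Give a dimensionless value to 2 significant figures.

Differences from OW-A: to OW-B (Δx, Δy, Δh) = (-70, 20, -2.04); to OW-C = (-5, 60, -1.02).
Solve a·Δx + b·Δy = Δh: det = (-70)·60 − (-5)·20 = -4100.
∂h/∂x = [(-2.04)·60 − (-1.02)·20] / -4100 = +0.02488
∂h/∂y = [(-70)·(-1.02) − (-5)·(-2.04)] / -4100 = -0.01493
|∇h| = √(0.02488² + -0.01493²) = 0.02902

0.029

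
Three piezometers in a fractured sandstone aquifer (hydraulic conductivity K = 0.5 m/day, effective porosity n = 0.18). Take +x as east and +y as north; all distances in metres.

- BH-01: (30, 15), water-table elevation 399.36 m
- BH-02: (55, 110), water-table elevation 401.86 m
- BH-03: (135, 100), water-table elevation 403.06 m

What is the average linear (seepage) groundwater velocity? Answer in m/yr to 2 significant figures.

28 m/yr

Three-point gradient (reference BH-01): Δ to BH-02 = (25, 95, +2.50), Δ to BH-03 = (105, 85, +3.70).
∂h/∂x = +0.01771, ∂h/∂y = +0.02166 (det = -7850).
|∇h| = √(0.01771² + 0.02166²) = 0.02798
Seepage velocity v = K·i/n = 0.5 × 0.02798 / 0.18 = 0.07772 m/day = 28.39 m/yr.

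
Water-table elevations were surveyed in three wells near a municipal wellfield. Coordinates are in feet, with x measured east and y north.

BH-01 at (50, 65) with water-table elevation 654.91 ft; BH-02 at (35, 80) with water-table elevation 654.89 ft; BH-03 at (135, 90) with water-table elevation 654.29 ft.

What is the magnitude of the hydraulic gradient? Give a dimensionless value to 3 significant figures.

Three-point gradient (reference BH-01): Δ to BH-02 = (-15, 15, -0.02), Δ to BH-03 = (85, 25, -0.62).
∂h/∂x = -0.005333, ∂h/∂y = -0.006667 (det = -1650).
|∇h| = √(-0.005333² + -0.006667²) = 0.008538

0.00854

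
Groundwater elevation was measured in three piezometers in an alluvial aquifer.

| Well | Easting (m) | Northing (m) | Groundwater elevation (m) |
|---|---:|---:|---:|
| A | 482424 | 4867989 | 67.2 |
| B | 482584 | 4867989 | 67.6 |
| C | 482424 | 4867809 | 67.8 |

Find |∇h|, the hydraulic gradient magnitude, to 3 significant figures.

0.00417

∂h/∂x = (67.6 − 67.2) / (482584 − 482424) = +0.002500
∂h/∂y = (67.8 − 67.2) / (4867809 − 4867989) = -0.003333
|∇h| = √(0.002500² + -0.003333²) = 0.004166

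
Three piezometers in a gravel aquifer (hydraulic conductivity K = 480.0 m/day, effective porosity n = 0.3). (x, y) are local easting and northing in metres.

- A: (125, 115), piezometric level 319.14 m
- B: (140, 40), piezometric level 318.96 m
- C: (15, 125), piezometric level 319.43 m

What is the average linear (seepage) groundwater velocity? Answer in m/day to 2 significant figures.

Taking A as reference: B−A = (15, -75, -0.18); C−A = (-110, 10, +0.29).
Solve a·Δx + b·Δy = Δh: det = 15·10 − (-110)·(-75) = -8100.
∂h/∂x = [(-0.18)·10 − (+0.29)·(-75)] / -8100 = -0.002463
∂h/∂y = [15·(+0.29) − (-110)·(-0.18)] / -8100 = +0.001907
|∇h| = √(-0.002463² + 0.001907²) = 0.003115
Seepage velocity v = K·i/n = 480.0 × 0.003115 / 0.3 = 4.984 m/day.

5.0 m/day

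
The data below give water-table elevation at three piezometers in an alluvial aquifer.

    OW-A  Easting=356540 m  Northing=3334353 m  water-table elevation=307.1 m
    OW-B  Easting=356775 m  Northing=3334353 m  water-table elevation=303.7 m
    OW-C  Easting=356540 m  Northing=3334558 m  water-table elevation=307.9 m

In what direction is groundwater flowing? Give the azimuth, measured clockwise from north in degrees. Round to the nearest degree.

∂h/∂x = (303.7 − 307.1) / (356775 − 356540) = -0.01447
∂h/∂y = (307.9 − 307.1) / (3334558 − 3334353) = +0.003902
Flow direction (−∇h) has components (+0.01447 E, -0.003902 N).
Azimuth = atan2(E, N) = atan2(+0.01447, -0.003902) = 105.1° ≈ 105°.

105°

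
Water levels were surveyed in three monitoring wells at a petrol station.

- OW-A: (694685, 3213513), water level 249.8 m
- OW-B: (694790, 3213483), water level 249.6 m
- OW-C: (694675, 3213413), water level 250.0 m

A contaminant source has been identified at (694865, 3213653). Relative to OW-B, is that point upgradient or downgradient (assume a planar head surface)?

downgradient

With h = a·x + b·y + c and OW-A as origin, the differences give:
  105·a + (-30)·b = -0.2
  (-10)·a + (-100)·b = +0.2
Eliminate b (×(-100) and ×(-30), subtract): -10800·a = 26.00 → a = ∂h/∂x = -0.002407
Back-substitute: b = ∂h/∂y = -0.001759.
Head at (694865, 3213653) = 249.8 + (-0.002407)·(180) + (-0.001759)·(140) = 249.12 m.
That is lower than the 249.6 m at OW-B, so the point is downgradient.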